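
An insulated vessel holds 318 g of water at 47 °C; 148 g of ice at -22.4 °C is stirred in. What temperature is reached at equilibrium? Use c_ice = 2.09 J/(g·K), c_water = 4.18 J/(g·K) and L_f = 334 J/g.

T_f ≈ 3.1 °C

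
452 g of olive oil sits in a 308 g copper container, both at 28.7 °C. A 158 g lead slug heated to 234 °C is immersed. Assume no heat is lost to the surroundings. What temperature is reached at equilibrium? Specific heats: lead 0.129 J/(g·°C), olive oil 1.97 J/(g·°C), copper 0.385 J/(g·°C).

T_f ≈ 32.8 °C

Let T be the final temperature. ΣQ_i = 0:
158·0.129·(T − 234) + 452·1.97·(T − 28.7) + 308·0.385·(T − 28.7) = 0
20.38(T − 234) + 890.44(T − 28.7) + 118.58(T − 28.7) = 0
1029.4 T = 33728
T = 33728 / 1029.4 = 32.8 °C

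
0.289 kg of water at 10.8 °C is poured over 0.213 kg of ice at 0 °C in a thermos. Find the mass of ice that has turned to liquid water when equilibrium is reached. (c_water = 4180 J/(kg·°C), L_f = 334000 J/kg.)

Cooling the water to 0 °C releases 0.289·4180·10.8 = 13047 J.
To melt every bit of ice: 0.213·334000 = 71142 J.
13047 J < 71142 J, so only part of the ice melts and the system sits at 0 °C.
m_melted·334000 = 13047  ⇒  m_melted ≈ 0.03906 kg.

m_melted ≈ 0.0391 kg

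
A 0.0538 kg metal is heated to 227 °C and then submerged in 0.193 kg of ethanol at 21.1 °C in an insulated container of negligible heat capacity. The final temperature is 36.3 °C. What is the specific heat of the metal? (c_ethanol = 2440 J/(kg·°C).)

Conservation of energy gives ΣQ = 0:
0.0538×c×(36.3 − 227) + 0.193×2440×(36.3 − 21.1) = 0
-10.26 c = -7158
c = -7158/-10.26 ≈ 697.7 J/(kg·°C)

c ≈ 698 J/(kg·°C)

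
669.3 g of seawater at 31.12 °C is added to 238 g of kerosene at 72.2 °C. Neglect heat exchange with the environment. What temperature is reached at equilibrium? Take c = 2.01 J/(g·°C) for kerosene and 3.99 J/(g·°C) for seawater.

T_f ≈ 37.4 °C

Net heat exchanged in the isolated system is zero:
238·2.01·(T − 72.2) + 669.3·3.99·(T − 31.12) = 0
478.38(T − 72.2) + 2670.5(T − 31.12) = 0
(478.38 + 2670.5) T = 478.38·72.2 + 2670.5·31.12
T = 117645/3148.9 ≈ 37.36 °C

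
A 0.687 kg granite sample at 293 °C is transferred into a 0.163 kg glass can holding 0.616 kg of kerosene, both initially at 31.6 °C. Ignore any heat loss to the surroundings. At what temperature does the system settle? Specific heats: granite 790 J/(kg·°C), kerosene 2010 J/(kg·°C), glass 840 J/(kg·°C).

T_f ≈ 105.6 °C

With ΣQ=0 the equilibrium temperature is the m·c-weighted mean:
T_f = (542.73*293 + 1238.2*31.6 + 136.92*31.6) / (542.73 + 1238.2 + 136.92)
    = 202472 / 1917.8 ≈ 105.57 °C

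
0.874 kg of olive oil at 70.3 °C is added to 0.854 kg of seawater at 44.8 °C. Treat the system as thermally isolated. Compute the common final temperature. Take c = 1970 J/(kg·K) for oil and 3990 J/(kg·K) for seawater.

Setting the total heat transfer to zero:
0.874×1970×(T − 70.3) + 0.854×3990×(T − 44.8) = 0
1721.8(T − 70.3) + 3407.5(T − 44.8) = 0
5129.2 T = 273695
T ≈ 53.36 °C

T_f ≈ 53.4 °C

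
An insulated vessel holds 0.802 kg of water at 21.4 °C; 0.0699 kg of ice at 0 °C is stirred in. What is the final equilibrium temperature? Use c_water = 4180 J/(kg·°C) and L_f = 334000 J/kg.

T_f ≈ 13.3 °C

Energy conservation, ΣQ = 0:
latent heat to melt: 0.0699·334000 = 23347; warm the meltwater: 292.18 T; water: 3352.4(T − 21.4)
3644.5 T = 71741 − 23347 = 48394
T ≈ 13.28 °C — above 0 °C, consistent with complete melting.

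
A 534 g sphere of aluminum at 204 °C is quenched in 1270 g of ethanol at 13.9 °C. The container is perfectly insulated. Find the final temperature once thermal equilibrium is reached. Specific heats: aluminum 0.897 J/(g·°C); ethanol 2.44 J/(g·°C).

T_f is the heat-capacity-weighted average of the initial temperatures:
T_f = (479·204 + 3098.8·13.9) / (479 + 3098.8)
    = 140789 / 3577.8 ≈ 39.35 °C

T_f ≈ 39.4 °C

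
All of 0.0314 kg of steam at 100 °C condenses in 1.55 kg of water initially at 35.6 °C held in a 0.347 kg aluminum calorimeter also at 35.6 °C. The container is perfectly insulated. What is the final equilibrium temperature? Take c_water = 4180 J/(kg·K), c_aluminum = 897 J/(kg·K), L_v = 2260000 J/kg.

T_f ≈ 47.1 °C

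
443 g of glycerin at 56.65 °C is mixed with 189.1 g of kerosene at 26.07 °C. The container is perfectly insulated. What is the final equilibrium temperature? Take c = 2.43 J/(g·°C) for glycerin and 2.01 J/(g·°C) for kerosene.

T_f ≈ 48.7 °C

Conservation of energy gives ΣQ = 0:
443*2.43*(T − 56.65) + 189.1*2.01*(T − 26.07) = 0
1076.5(T − 56.65) + 380.09(T − 26.07) = 0
(1076.5 + 380.09) T = 1076.5*56.65 + 380.09*26.07
T = 70892/1456.6 ≈ 48.67 °C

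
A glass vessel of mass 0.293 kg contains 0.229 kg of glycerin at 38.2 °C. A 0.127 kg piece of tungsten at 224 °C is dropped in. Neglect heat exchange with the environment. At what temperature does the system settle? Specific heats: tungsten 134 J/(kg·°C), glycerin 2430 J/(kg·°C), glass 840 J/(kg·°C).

T_f ≈ 42.1 °C

Energy conservation, ΣQ = 0:
0.127*134*(T − 224) + 0.229*2430*(T − 38.2) + 0.293*840*(T − 38.2) = 0
17.02(T − 224) + 556.47(T − 38.2) + 246.12(T − 38.2) = 0
819.61 T = 34471
T = 34471/819.61 ≈ 42.06 °C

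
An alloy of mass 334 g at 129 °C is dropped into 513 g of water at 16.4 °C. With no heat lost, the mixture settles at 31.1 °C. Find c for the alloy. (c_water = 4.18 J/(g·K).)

c ≈ 0.964 J/(g·K)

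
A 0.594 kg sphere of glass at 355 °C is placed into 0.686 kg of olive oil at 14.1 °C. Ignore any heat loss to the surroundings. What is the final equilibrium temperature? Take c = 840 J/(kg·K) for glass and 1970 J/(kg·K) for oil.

T_f ≈ 106.0 °C

Conservation of energy gives ΣQ = 0:
0.594*840*(T − 355) + 0.686*1970*(T − 14.1) = 0
498.96(T − 355) + 1351.4(T − 14.1) = 0
(498.96 + 1351.4) T = 498.96*355 + 1351.4*14.1
T = 196186/1850.4 ≈ 106.02 °C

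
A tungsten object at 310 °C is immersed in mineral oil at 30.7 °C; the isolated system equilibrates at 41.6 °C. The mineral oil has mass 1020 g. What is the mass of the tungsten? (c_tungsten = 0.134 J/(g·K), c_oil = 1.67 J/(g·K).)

m ≈ 516 g

Net heat exchanged in the isolated system is zero:
m·0.134·(41.6 − 310) + 1020·1.67·(41.6 − 30.7) = 0
-35.97 m = -18567
m = -18567/-35.97 ≈ 516.2 g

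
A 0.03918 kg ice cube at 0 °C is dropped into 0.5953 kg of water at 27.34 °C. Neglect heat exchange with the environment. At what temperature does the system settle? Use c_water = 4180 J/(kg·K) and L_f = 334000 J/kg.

T_f ≈ 20.7 °C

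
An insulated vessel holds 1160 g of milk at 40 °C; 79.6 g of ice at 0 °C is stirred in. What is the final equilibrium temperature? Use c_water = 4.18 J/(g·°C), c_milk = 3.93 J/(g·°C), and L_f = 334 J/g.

T_f ≈ 31.8 °C

Taking heat into each body as positive, Σ m c ΔT = 0:
melt ice: 79.6·334 = 26586; meltwater 0→T: 79.6·4.18·T = 332.73 T; milk: 4558.8(T − 40)
4891.5 T = 182352 − 26586 = 155766
T ≈ 31.84 °C. Since T > 0 °C, the all-ice-melts assumption holds.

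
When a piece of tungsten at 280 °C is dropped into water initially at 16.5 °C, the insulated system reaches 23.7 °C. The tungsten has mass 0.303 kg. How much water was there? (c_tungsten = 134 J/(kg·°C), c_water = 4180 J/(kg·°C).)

Heat lost by the tungsten = heat gained by the water:
0.303×134×(280 − 23.7) = m×4180×(23.7 − 16.5)
30096 m = 10406  ⇒  m ≈ 0.3458 kg

m ≈ 0.346 kg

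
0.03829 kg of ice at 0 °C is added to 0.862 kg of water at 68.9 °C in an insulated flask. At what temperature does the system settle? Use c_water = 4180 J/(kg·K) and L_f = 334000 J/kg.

T_f ≈ 62.6 °C

Heat gained plus heat lost sum to zero:
latent heat to melt: 0.03829×334000 = 12789; meltwater 0→T: 0.03829×4180×T = 160.05 T; water cools: 0.862×4180×(T − 68.9) = 3603.2(T − 68.9)
3763.2 T = 248258 − 12789 = 235469
T ≈ 62.57 °C. Since T > 0 °C, the all-ice-melts assumption holds.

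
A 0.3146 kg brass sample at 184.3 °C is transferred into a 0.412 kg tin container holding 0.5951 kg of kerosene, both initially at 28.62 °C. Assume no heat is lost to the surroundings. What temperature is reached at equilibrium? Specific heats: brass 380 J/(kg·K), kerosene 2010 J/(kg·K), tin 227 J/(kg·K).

Net heat exchanged in the isolated system is zero:
0.3146·380·(T − 184.3) + 0.5951·2010·(T − 28.62) + 0.412·227·(T − 28.62) = 0
119.55(T − 184.3) + 1196.2(T − 28.62) + 93.52(T − 28.62) = 0
1409.2 T = 58943
T ≈ 41.83 °C

T_f ≈ 41.8 °C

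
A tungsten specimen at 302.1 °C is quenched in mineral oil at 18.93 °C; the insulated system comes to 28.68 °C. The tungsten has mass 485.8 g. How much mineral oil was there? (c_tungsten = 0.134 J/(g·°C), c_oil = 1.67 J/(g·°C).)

Heat lost by the tungsten = heat gained by the oil:
485.8·0.134·(302.1 − 28.68) = m·1.67·(28.68 − 18.93)
16.28 m = 17799  ⇒  m ≈ 1093 g

m ≈ 1090 g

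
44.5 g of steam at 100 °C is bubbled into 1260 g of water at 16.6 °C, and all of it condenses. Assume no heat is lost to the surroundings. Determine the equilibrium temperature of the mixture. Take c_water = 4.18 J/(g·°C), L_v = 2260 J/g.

T_f ≈ 37.9 °C

Taking heat into each body as positive, Σ m c ΔT = 0:
steam→water at 100 °C releases m L_v = 44.5·2260 = 100570
  condensate cools 100→T: 44.5·4.18·(T − 100) = 186.01(T − 100)
  original water: 5266.8(T − 16.6)
5452.8 T = 100570 + 18601 + 87429 = 206600
T ≈ 37.89 °C — below 100 °C, confirming all the steam condensed.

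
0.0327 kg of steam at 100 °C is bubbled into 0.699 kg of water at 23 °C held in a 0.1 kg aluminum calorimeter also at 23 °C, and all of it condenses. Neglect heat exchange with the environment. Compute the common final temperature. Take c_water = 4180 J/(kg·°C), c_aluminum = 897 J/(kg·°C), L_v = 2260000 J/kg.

Heat gained plus heat lost sum to zero:
steam→water at 100 °C releases m L_v = 0.0327·2260000 = 73902
  condensed water 100 °C→T: 136.69(T − 100)
  water warms: 0.699·4180·(T − 23) = 2921.8(T − 23)
  aluminum cup: 0.1·897·(T − 23) = 89.7(T − 23)
3148.2 T = 73902 + 13669 + 69265 = 156836
T ≈ 49.82 °C, under the boiling point, so the assumption holds.

T_f ≈ 49.8 °C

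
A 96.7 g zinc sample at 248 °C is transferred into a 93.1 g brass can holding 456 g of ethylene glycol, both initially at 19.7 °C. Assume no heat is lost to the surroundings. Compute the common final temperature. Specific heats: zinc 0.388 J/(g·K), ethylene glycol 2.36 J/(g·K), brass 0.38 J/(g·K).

T_f ≈ 27.2 °C

Taking heat into each body as positive, Σ m c ΔT = 0:
96.7×0.388×(T − 248) + 456×2.36×(T − 19.7) + 93.1×0.38×(T − 19.7) = 0
1149.1 T = 31202
T = 31202/1149.1 ≈ 27.15 °C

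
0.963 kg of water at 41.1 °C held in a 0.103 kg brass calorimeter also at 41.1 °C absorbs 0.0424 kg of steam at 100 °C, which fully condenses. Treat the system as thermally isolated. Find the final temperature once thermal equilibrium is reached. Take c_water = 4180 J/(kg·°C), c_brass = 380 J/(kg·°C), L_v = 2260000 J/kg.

T_f ≈ 66.2 °C

Energy conservation, ΣQ = 0:
latent heat released on condensation: 0.0424×2260000 = 95824; condensate cools 100→T: 0.0424×4180×(T − 100) = 177.23(T − 100); water warms: 0.963×4180×(T − 41.1) = 4025.3(T − 41.1); cup: 39.14(T − 41.1)
4241.7 T = 95824 + 17723 + 167050 = 280597
T ≈ 66.15 °C (< 100 °C, so full condensation is consistent).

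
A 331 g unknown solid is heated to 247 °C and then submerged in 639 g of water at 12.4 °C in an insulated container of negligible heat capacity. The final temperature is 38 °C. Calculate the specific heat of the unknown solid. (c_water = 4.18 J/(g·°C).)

c ≈ 0.988 J/(g·°C)

m_s c (T_s − T_f) = m_water c_water (T_f − T_0):
331×c×(247 − 38) = 639×4.18×(38 − 12.4)
69179 c = 68378  ⇒  c ≈ 0.9884 J/(g·°C)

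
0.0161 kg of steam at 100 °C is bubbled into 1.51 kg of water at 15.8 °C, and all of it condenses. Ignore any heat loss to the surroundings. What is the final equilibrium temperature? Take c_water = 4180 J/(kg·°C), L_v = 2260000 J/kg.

T_f ≈ 22.4 °C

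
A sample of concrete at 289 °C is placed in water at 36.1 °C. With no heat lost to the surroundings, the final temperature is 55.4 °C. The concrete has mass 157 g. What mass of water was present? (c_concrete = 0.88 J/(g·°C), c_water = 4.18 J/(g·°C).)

m ≈ 400 g

Conservation of energy gives ΣQ = 0:
157×0.88×(55.4 − 289) + m×4.18×(55.4 − 36.1) = 0
80.67 m = 32274
m = 32274/80.67 ≈ 400.1 g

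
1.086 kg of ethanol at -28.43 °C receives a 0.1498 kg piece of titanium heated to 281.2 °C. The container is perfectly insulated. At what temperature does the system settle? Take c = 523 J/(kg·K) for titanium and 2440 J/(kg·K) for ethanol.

T_f is the heat-capacity-weighted average of the initial temperatures:
T_f = (78.35·281.2 + 2649.8·(-28.43)) / (78.35 + 2649.8)
    = -53304 / 2728.2 ≈ -19.54 °C

T_f ≈ -19.5 °C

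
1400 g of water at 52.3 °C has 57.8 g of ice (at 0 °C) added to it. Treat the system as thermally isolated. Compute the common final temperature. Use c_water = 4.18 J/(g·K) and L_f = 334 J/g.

Net heat exchanged in the isolated system is zero:
melt ice: 57.8×334 = 19305
  warm the meltwater: 241.6 T
  water: 5852(T − 52.3)
6093.6 T = 306060 − 19305 = 286754
T ≈ 47.06 °C (positive, so assuming full melt was valid).

T_f ≈ 47.1 °C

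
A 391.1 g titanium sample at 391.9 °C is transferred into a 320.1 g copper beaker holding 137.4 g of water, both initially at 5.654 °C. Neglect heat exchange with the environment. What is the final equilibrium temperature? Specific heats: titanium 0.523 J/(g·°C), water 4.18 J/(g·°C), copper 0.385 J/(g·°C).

Setting the total heat transfer to zero:
391.1·0.523·(T − 391.9) + 137.4·4.18·(T − 5.654) + 320.1·0.385·(T − 5.654) = 0
902.12 T = 84105
T = 84105/902.12 ≈ 93.23 °C

T_f ≈ 93.2 °C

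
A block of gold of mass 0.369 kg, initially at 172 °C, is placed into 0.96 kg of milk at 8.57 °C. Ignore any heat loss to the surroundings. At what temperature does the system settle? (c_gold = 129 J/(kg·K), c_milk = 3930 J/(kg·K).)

T_f ≈ 10.6 °C

Let T be the final temperature. ΣQ_i = 0:
0.369·129·(T − 172) + 0.96·3930·(T − 8.57) = 0
3820.4 T = 40520
T ≈ 10.61 °C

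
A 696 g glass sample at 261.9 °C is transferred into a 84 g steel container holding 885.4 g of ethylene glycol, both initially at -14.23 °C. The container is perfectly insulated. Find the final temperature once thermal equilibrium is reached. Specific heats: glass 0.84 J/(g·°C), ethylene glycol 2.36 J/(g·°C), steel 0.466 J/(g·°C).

T_f ≈ 45.3 °C

Net heat exchanged in the isolated system is zero:
696×0.84×(T − 261.9) + 885.4×2.36×(T − (-14.23)) + 84×0.466×(T − (-14.23)) = 0
584.64(T − 261.9) + 2089.5(T − (-14.23)) + 39.14(T − (-14.23)) = 0
2713.3 T = 122826
T = 122826/2713.3 ≈ 45.27 °C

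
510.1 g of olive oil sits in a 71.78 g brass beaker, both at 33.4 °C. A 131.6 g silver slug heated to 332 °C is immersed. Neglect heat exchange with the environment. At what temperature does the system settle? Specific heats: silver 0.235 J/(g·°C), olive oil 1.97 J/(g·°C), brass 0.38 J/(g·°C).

Heat gained plus heat lost sum to zero:
131.6*0.235*(T − 332) + 510.1*1.97*(T − 33.4) + 71.78*0.38*(T − 33.4) = 0
30.93(T − 332) + 1004.9(T − 33.4) + 27.28(T − 33.4) = 0
(30.93 + 1004.9 + 27.28) T = 30.93*332 + 1004.9*33.4 + 27.28*33.4
T ≈ 42.09 °C

T_f ≈ 42.1 °C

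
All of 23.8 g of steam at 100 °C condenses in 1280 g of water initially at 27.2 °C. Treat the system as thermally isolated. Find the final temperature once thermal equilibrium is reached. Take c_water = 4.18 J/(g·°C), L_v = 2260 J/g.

Heat gained plus heat lost sum to zero:
latent heat released on condensation: 23.8·2260 = 53788
  condensate cools 100→T: 23.8·4.18·(T − 100) = 99.48(T − 100)
  original water: 5350.4(T − 27.2)
5449.9 T = 53788 + 9948.4 + 145531 = 209267
T ≈ 38.40 °C (< 100 °C, so full condensation is consistent).

T_f ≈ 38.4 °C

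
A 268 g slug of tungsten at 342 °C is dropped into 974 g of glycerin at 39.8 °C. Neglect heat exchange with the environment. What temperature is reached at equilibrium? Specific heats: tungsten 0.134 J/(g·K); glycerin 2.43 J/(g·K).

T_f ≈ 44.3 °C

Heat gained plus heat lost sum to zero:
268·0.134·(T − 342) + 974·2.43·(T − 39.8) = 0
(35.91 + 2366.8) T = 35.91·342 + 2366.8·39.8
T = 106481/2402.7 ≈ 44.32 °C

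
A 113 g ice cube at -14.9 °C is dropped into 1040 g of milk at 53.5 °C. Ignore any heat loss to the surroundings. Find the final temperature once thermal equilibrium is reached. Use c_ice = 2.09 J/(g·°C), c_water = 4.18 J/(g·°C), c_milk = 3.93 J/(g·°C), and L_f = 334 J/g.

T_f ≈ 38.9 °C

Energy conservation, ΣQ = 0:
ice -14.9→0 °C: 113·2.09·14.9 = 3518.9; melt ice: 113·334 = 37742; warm the meltwater: 472.34 T; milk cools: 1040·3.93·(T − 53.5) = 4087.2(T − 53.5)
4559.5 T = 218665 − 41261 = 177404
T ≈ 38.91 °C (positive, so assuming full melt was valid).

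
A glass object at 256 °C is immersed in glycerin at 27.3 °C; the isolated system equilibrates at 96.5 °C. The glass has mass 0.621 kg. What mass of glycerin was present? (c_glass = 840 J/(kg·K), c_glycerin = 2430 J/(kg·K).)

Heat lost by the glass = heat gained by the glycerin:
0.621×840×(256 − 96.5) = m×2430×(96.5 − 27.3)
168156 m = 83202  ⇒  m ≈ 0.4948 kg

m ≈ 0.495 kg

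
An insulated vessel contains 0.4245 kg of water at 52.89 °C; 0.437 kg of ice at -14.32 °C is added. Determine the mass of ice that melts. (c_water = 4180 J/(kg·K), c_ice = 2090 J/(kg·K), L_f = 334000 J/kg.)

m_melted ≈ 0.242 kg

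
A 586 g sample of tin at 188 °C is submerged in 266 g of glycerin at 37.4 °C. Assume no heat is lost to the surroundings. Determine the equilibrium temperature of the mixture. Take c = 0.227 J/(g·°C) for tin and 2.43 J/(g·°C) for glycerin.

Energy conservation, ΣQ = 0:
586×0.227×(T − 188) + 266×2.43×(T − 37.4) = 0
133.02(T − 188) + 646.38(T − 37.4) = 0
(133.02 + 646.38) T = 133.02×188 + 646.38×37.4
T = 49183 / 779.4 = 63.1 °C

T_f ≈ 63.1 °C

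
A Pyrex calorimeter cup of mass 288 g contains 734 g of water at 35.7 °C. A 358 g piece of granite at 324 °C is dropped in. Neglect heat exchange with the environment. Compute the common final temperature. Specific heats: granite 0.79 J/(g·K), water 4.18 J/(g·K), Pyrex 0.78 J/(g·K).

T_f is the heat-capacity-weighted average of the initial temperatures:
T_f = (282.82×324 + 3068.1×35.7 + 224.64×35.7) / (282.82 + 3068.1 + 224.64)
    = 209185 / 3575.6 ≈ 58.50 °C

T_f ≈ 58.5 °C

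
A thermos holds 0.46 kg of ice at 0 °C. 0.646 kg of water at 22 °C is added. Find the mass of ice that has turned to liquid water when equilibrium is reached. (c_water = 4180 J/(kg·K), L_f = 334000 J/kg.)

Heat available from the water dropping to 0 °C: 0.646×4180×22 = 59406 J.
Melting all 0.46 kg of ice would need 0.46×334000 = 153640 J.
59406 J < 153640 J, so only part of the ice melts and the system sits at 0 °C.
m_melt = 59406 / L_f = 0.1779 kg.

m_melted ≈ 0.178 kg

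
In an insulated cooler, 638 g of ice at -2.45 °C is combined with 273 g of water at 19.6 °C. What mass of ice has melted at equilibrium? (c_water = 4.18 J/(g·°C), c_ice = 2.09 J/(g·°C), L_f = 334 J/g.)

Heat available from the water dropping to 0 °C: 273·4.18·19.6 = 22366 J.
Of that, 638·2.09·2.45 = 3266.9 J goes to bring the ice to 0 °C, leaving 19099 J.
To melt every bit of ice: 638·334 = 213092 J.
That's not enough to melt it all — equilibrium is at 0 °C with ice remaining.
Mass melted = 19099/334 ≈ 57.18 g.

m_melted ≈ 57.2 g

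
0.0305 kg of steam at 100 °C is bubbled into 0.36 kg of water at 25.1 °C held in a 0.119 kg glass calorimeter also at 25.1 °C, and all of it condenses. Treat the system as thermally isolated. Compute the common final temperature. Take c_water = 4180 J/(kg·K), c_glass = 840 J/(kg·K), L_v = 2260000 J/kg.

Energy conservation, ΣQ = 0:
latent heat released on condensation: 0.0305·2260000 = 68930
  condensate cools 100→T: 0.0305·4180·(T − 100) = 127.49(T − 100)
  water warms: 0.36·4180·(T − 25.1) = 1504.8(T − 25.1)
  glass cup: 0.119·840·(T − 25.1) = 99.96(T − 25.1)
1732.2 T = 68930 + 12749 + 40279 = 121958
T ≈ 70.40 °C, under the boiling point, so the assumption holds.

T_f ≈ 70.4 °C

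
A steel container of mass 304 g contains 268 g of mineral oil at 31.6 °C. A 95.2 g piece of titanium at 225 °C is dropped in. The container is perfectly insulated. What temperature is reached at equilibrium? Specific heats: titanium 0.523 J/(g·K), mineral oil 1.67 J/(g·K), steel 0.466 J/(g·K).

T_f ≈ 46.7 °C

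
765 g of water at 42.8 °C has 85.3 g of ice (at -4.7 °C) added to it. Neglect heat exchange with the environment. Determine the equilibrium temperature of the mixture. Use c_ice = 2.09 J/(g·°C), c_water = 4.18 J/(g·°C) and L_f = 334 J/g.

Net heat exchanged in the isolated system is zero:
ice -4.7→0 °C: 85.3×2.09×4.7 = 837.9; fusion: m_ice L_f = 85.3×334 = 28490; meltwater 0→T: 85.3×4.18×T = 356.55 T; water: 3197.7(T − 42.8)
3554.3 T = 136862 − 29328 = 107533
T ≈ 30.25 °C — above 0 °C, consistent with complete melting.

T_f ≈ 30.3 °C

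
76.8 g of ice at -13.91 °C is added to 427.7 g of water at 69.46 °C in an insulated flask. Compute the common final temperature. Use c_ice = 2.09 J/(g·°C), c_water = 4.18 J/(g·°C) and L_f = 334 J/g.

T_f ≈ 45.7 °C

Energy balance with sensible and latent terms:
ice -13.91→0 °C: 76.8×2.09×13.91 = 2232.7
  melt ice: 76.8×334 = 25651
  meltwater 0→T: 76.8×4.18×T = 321.02 T
  water cools: 427.7×4.18×(T − 69.46) = 1787.8(T − 69.46)
2108.8 T = 124180 − 27884 = 96296
T ≈ 45.66 °C (positive, so assuming full melt was valid).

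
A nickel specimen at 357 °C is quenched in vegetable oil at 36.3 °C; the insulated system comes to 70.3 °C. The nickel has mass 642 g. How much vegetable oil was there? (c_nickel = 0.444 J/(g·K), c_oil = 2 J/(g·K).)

Heat lost by the nickel = heat gained by the oil:
642·0.444·(357 − 70.3) = m·2·(70.3 − 36.3)
68 m = 81723  ⇒  m ≈ 1202 g

m ≈ 1200 g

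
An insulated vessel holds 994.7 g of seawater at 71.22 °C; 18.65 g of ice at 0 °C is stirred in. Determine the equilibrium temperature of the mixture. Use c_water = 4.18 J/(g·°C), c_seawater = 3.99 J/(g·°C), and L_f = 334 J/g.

T_f ≈ 68.3 °C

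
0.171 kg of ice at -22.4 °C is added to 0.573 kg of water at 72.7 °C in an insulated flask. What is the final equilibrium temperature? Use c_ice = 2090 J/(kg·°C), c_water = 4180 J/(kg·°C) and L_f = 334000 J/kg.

Energy conservation, ΣQ = 0:
warm ice to 0 °C: 0.171×2090×(0 − (-22.4)) = 8005.5; latent heat to melt: 0.171×334000 = 57114; meltwater 0→T: 0.171×4180×T = 714.78 T; water: 2395.1(T − 72.7)
3109.9 T = 174127 − 65120 = 109007
T ≈ 35.05 °C — above 0 °C, consistent with complete melting.

T_f ≈ 35.1 °C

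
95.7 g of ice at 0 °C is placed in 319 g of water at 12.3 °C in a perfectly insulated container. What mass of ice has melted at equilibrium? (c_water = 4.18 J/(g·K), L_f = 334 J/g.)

Water can give up m c ΔT = 319·4.18·12.3 = 16401 J before reaching 0 °C.
Fully melting the ice requires m_ice L_f = 95.7·334 = 31964 J.
Since 16401 < 31964 J, not all the ice melts; equilibrium is at 0 °C.
m_melt = 16401 / L_f = 49.1 g.

m_melted ≈ 49.1 g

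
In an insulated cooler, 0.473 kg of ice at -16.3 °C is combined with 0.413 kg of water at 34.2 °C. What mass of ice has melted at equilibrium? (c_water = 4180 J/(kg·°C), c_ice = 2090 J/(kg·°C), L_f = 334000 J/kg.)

m_melted ≈ 0.129 kg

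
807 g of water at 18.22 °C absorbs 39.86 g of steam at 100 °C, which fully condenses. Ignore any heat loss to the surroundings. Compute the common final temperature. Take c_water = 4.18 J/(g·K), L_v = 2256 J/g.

Conservation of energy gives ΣQ = 0:
condense steam: −39.86·2256 = −89924
  condensate cools 100→T: 39.86·4.18·(T − 100) = 166.61(T − 100)
  water warms: 807·4.18·(T − 18.22) = 3373.3(T − 18.22)
3539.9 T = 89924 + 16661 + 61461 = 168046
T ≈ 47.47 °C, under the boiling point, so the assumption holds.

T_f ≈ 47.5 °C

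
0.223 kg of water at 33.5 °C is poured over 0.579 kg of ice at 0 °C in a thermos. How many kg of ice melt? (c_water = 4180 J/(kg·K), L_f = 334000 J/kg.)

m_melted ≈ 0.0935 kg

Heat available from the water dropping to 0 °C: 0.223·4180·33.5 = 31227 J.
Melting all 0.579 kg of ice would need 0.579·334000 = 193386 J.
That's not enough to melt it all — equilibrium is at 0 °C with ice remaining.
m_melted·334000 = 31227  ⇒  m_melted ≈ 0.09349 kg.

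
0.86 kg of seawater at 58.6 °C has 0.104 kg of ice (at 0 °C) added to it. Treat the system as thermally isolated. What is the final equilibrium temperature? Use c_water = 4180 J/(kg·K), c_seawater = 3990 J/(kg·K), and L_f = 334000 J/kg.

Sum of m c ΔT and latent-heat terms is zero:
latent heat to melt: 0.104·334000 = 34736
  meltwater 0→T: 0.104·4180·T = 434.72 T
  seawater: 3431.4(T − 58.6)
3866.1 T = 201080 − 34736 = 166344
T ≈ 43.03 °C. Since T > 0 °C, the all-ice-melts assumption holds.

T_f ≈ 43.0 °C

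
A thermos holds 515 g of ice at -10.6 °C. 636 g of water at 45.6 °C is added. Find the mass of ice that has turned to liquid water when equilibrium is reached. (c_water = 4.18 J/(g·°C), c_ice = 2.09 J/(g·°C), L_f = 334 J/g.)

m_melted ≈ 329 g

Heat available from the water dropping to 0 °C: 636·4.18·45.6 = 121227 J.
Of that, 515·2.09·10.6 = 11409 J goes to bring the ice to 0 °C, leaving 109817 J.
Melting all 515 g of ice would need 515·334 = 172010 J.
109817 J < 172010 J, so only part of the ice melts and the system sits at 0 °C.
m_melted·334 = 109817  ⇒  m_melted ≈ 328.8 g.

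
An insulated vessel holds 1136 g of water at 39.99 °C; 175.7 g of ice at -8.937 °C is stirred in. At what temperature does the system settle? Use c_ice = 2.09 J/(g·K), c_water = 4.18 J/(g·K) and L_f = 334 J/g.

T_f ≈ 23.3 °C

Setting the total heat transfer to zero:
warm ice to 0 °C: 175.7·2.09·(0 − (-8.937)) = 3281.8
  latent heat to melt: 175.7·334 = 58684
  meltwater 0→T: 175.7·4.18·T = 734.43 T
  water cools: 1136·4.18·(T − 39.99) = 4748.5(T − 39.99)
5482.9 T = 189892 − 61966 = 127926
T ≈ 23.33 °C — above 0 °C, consistent with complete melting.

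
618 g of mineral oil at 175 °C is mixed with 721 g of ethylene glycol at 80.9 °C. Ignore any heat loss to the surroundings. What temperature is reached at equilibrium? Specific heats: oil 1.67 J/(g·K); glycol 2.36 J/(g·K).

T_f ≈ 116.4 °C

Energy conservation, ΣQ = 0:
618*1.67*(T − 175) + 721*2.36*(T − 80.9) = 0
(1032.1 + 1701.6) T = 1032.1*175 + 1701.6*80.9
T = 318267 / 2733.6 = 116 °C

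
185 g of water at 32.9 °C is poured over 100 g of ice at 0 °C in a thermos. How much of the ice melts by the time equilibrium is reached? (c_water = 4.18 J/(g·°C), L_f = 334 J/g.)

m_melted ≈ 76.2 g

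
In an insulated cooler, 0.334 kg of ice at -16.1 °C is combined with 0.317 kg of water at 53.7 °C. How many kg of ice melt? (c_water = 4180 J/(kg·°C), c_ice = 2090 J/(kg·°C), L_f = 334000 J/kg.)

Heat available from the water dropping to 0 °C: 0.317×4180×53.7 = 71156 J.
Warming the ice to 0 °C takes 0.334×2090×16.1 = 11239 J, leaving 59917 J for melting.
Melting all 0.334 kg of ice would need 0.334×334000 = 111556 J.
Since 59917 < 111556 J, not all the ice melts; equilibrium is at 0 °C.
m_melt = 59917 / L_f = 0.1794 kg.

m_melted ≈ 0.179 kg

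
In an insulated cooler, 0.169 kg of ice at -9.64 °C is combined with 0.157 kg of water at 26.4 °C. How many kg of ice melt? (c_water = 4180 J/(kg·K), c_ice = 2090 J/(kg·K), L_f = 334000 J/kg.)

Water can give up m c ΔT = 0.157×4180×26.4 = 17325 J before reaching 0 °C.
Warming the ice to 0 °C takes 0.169×2090×9.64 = 3404.9 J, leaving 13920 J for melting.
Fully melting the ice requires m_ice L_f = 0.169×334000 = 56446 J.
Since 13920 < 56446 J, not all the ice melts; equilibrium is at 0 °C.
m_melt = 13920 / L_f = 0.04168 kg.

m_melted ≈ 0.0417 kg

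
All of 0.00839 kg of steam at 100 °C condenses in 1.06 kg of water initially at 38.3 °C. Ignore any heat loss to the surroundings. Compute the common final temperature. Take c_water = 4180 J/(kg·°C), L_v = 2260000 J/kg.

Let T be the final temperature. ΣQ_i = 0:
condense steam: −0.00839·2260000 = −18961; condensed water 100 °C→T: 35.07(T − 100); water warms: 1.06·4180·(T − 38.3) = 4430.8(T − 38.3)
4465.9 T = 18961 + 3507 + 169700 = 192168
T ≈ 43.03 °C (< 100 °C, so full condensation is consistent).

T_f ≈ 43.0 °C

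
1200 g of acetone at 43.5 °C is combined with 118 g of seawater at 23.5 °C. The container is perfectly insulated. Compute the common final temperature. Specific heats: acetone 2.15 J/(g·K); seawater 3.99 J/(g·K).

Taking heat into each body as positive, Σ m c ΔT = 0:
1200*2.15*(T − 43.5) + 118*3.99*(T − 23.5) = 0
2580(T − 43.5) + 470.82(T − 23.5) = 0
(2580 + 470.82) T = 2580*43.5 + 470.82*23.5
T ≈ 40.41 °C

T_f ≈ 40.4 °C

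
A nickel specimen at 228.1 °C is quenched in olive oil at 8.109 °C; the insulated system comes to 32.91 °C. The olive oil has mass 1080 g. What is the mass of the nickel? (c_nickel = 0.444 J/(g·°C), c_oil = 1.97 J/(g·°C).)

m ≈ 609 g

|Q_nickel| = |Q_oil|:
m·0.444·(228.1 − 32.91) = 1080·1.97·(32.91 − 8.109)
86.66 m = 52767  ⇒  m ≈ 608.9 g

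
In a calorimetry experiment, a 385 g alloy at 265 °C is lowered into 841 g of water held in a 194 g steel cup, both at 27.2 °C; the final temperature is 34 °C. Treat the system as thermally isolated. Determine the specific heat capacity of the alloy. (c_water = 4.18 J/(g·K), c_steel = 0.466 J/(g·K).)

Setting the total heat transfer to zero:
385×c×(34 − 265) + 841×4.18×(34 − 27.2) + 194×0.466×(34 − 27.2) = 0
-88935 c = -24519
c = -24519/-88935 ≈ 0.2757 J/(g·K)

c ≈ 0.276 J/(g·K)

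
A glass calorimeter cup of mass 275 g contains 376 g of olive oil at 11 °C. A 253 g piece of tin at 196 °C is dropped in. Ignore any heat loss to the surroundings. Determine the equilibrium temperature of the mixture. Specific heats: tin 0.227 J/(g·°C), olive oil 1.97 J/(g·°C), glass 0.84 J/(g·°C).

Setting the total heat transfer to zero:
253*0.227*(T − 196) + 376*1.97*(T − 11) + 275*0.84*(T − 11) = 0
57.43(T − 196) + 740.72(T − 11) + 231(T − 11) = 0
1029.2 T = 21945
T = 21945/1029.2 ≈ 21.32 °C

T_f ≈ 21.3 °C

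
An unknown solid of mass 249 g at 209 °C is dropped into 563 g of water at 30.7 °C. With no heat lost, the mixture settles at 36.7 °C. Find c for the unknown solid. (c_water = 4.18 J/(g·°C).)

c ≈ 0.329 J/(g·°C)

m_s c (T_s − T_f) = m_water c_water (T_f − T_0):
249·c·(209 − 36.7) = 563·4.18·(36.7 − 30.7)
42903 c = 14120  ⇒  c ≈ 0.3291 J/(g·°C)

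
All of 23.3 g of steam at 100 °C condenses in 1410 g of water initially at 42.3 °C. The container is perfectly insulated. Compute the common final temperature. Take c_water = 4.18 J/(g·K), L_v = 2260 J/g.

T_f ≈ 52.0 °C

Net heat exchanged in the isolated system is zero:
condense steam: −23.3·2260 = −52658
  condensed water 100 °C→T: 97.39(T − 100)
  water warms: 1410·4.18·(T − 42.3) = 5893.8(T − 42.3)
5991.2 T = 52658 + 9739.4 + 249308 = 311705
T ≈ 52.03 °C, under the boiling point, so the assumption holds.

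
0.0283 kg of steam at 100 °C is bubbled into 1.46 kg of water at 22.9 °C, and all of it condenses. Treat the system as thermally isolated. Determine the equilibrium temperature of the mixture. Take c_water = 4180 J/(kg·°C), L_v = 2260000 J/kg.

T_f ≈ 34.6 °C

Let T be the final temperature. ΣQ_i = 0:
latent heat released on condensation: 0.0283×2260000 = 63958
  condensed water 100 °C→T: 118.29(T − 100)
  original water: 6102.8(T − 22.9)
6221.1 T = 63958 + 11829 + 139754 = 215542
T ≈ 34.65 °C — below 100 °C, confirming all the steam condensed.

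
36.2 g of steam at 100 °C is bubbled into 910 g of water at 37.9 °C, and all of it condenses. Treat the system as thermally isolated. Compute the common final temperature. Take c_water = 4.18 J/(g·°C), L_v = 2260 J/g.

Taking heat into each body as positive, Σ m c ΔT = 0:
condense steam: −36.2×2260 = −81812; condensed water 100 °C→T: 151.32(T − 100); original water: 3803.8(T − 37.9)
3955.1 T = 81812 + 15132 + 144164 = 241108
T ≈ 60.96 °C (< 100 °C, so full condensation is consistent).

T_f ≈ 61.0 °C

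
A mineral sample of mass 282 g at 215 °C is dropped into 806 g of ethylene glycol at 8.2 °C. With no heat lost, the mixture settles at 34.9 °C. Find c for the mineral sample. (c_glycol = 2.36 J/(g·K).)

c ≈ 1 J/(g·K)

Heat lost by the mineral sample = heat gained by the glycol:
282·c·(215 − 34.9) = 806·2.36·(34.9 − 8.2)
50788 c = 50788  ⇒  c ≈ 1 J/(g·K)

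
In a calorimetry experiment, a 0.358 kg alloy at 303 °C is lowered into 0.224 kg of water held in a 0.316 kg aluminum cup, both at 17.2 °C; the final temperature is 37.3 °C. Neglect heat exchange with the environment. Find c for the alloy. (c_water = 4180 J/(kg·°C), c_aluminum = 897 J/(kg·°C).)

Taking heat into each body as positive, Σ m c ΔT = 0:
0.358×c×(37.3 − 303) + 0.224×4180×(37.3 − 17.2) + 0.316×897×(37.3 − 17.2) = 0
-95.12 c = -24517
c = -24517/-95.12 ≈ 257.8 J/(kg·°C)

c ≈ 258 J/(kg·°C)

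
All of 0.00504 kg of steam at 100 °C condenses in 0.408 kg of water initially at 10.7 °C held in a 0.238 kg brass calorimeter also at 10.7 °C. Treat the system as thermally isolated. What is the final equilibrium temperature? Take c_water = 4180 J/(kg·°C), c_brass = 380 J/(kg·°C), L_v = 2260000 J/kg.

T_f ≈ 18.0 °C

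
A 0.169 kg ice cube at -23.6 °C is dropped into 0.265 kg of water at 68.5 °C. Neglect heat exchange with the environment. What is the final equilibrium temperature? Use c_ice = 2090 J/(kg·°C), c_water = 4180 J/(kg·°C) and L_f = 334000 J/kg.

Net heat exchanged in the isolated system is zero:
warm ice to 0 °C: 0.169×2090×(0 − (-23.6)) = 8335.8
  latent heat to melt: 0.169×334000 = 56446
  warm the meltwater: 706.42 T
  water: 1107.7(T − 68.5)
1814.1 T = 75877 − 64782 = 11096
T ≈ 6.12 °C — above 0 °C, consistent with complete melting.

T_f ≈ 6.1 °C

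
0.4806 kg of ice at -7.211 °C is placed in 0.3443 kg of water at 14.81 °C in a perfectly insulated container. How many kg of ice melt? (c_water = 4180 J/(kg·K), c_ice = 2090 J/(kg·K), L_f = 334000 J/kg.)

m_melted ≈ 0.0421 kg

Water can give up m c ΔT = 0.3443×4180×14.81 = 21314 J before reaching 0 °C.
Of that, 0.4806×2090×7.211 = 7243.1 J goes to bring the ice to 0 °C, leaving 14071 J.
To melt every bit of ice: 0.4806×334000 = 160520 J.
That's not enough to melt it all — equilibrium is at 0 °C with ice remaining.
m_melt = 14071 / L_f = 0.04213 kg.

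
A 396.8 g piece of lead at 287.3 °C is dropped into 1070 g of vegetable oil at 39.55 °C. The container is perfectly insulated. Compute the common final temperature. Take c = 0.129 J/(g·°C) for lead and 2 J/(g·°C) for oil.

T_f ≈ 45.3 °C

Energy conservation, ΣQ = 0:
396.8×0.129×(T − 287.3) + 1070×2×(T − 39.55) = 0
51.19(T − 287.3) + 2140(T − 39.55) = 0
2191.2 T = 99343
T = 99343/2191.2 ≈ 45.34 °C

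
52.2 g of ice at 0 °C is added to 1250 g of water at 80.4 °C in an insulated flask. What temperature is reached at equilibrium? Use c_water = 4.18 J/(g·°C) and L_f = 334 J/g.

Let T be the final temperature. ΣQ_i = 0:
latent heat to melt: 52.2·334 = 17435; meltwater 0→T: 52.2·4.18·T = 218.2 T; water cools: 1250·4.18·(T − 80.4) = 5225(T − 80.4)
5443.2 T = 420090 − 17435 = 402655
T ≈ 73.97 °C. Since T > 0 °C, the all-ice-melts assumption holds.

T_f ≈ 74.0 °C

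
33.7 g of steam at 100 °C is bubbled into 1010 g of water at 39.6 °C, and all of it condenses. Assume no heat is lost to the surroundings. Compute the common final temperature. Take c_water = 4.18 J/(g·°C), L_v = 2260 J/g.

Setting the total heat transfer to zero:
condense steam: −33.7·2260 = −76162; condensed water 100 °C→T: 140.87(T − 100); original water: 4221.8(T − 39.6)
4362.7 T = 76162 + 14087 + 167183 = 257432
T ≈ 59.01 °C (< 100 °C, so full condensation is consistent).

T_f ≈ 59.0 °C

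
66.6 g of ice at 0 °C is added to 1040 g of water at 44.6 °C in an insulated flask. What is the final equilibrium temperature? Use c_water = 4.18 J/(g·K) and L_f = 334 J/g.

T_f ≈ 37.1 °C

Energy conservation, ΣQ = 0:
latent heat to melt: 66.6×334 = 22244
  meltwater 0→T: 66.6×4.18×T = 278.39 T
  water cools: 1040×4.18×(T − 44.6) = 4347.2(T − 44.6)
4625.6 T = 193885 − 22244 = 171641
T ≈ 37.11 °C — above 0 °C, consistent with complete melting.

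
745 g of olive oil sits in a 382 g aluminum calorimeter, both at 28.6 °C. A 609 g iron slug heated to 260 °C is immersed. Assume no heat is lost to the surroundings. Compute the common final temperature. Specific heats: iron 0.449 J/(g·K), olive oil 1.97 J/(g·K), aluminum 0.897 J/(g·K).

T_f = Σ m_i c_i T_i / Σ m_i c_i:
T_f = (273.44*260 + 1467.7*28.6 + 342.65*28.6) / (273.44 + 1467.7 + 342.65)
    = 122869 / 2083.7 ≈ 58.97 °C

T_f ≈ 59.0 °C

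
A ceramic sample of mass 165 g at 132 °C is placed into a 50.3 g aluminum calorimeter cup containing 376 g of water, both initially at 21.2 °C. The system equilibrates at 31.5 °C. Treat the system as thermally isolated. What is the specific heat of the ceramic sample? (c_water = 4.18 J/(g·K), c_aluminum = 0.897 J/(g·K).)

c ≈ 1 J/(g·K)

Setting the total heat transfer to zero:
165·c·(31.5 − 132) + 376·4.18·(31.5 − 21.2) + 50.3·0.897·(31.5 − 21.2) = 0
-16582 c = -16653
c = -16653/-16582 ≈ 1.004 J/(g·K)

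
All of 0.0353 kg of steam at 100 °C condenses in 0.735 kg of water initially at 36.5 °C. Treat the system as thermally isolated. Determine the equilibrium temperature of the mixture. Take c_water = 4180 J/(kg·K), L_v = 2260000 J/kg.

T_f ≈ 64.2 °C

Taking heat into each body as positive, Σ m c ΔT = 0:
condense steam: −0.0353×2260000 = −79778
  condensate cools 100→T: 0.0353×4180×(T − 100) = 147.55(T − 100)
  original water: 3072.3(T − 36.5)
3219.9 T = 79778 + 14755 + 112139 = 206672
T ≈ 64.19 °C (< 100 °C, so full condensation is consistent).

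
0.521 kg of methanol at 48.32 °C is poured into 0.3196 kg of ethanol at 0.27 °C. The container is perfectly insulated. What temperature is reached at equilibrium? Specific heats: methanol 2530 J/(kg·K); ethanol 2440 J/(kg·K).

T_f ≈ 30.5 °C

|Q_methanol| = |Q_ethanol|:
0.521·2530·(48.32 − T) = 0.3196·2440·(T − 0.27)
1318.1(48.32 − T) = 779.82(T − 0.27)
2098 T = 63903  ⇒  T ≈ 30.46 °C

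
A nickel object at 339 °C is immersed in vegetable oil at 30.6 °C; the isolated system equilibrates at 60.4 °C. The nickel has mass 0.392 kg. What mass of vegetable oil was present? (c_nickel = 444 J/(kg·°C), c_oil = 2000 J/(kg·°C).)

Conservation of energy gives ΣQ = 0:
0.392×444×(60.4 − 339) + m×2000×(60.4 − 30.6) = 0
59600 m = 48490
m = 48490/59600 ≈ 0.8136 kg

m ≈ 0.814 kg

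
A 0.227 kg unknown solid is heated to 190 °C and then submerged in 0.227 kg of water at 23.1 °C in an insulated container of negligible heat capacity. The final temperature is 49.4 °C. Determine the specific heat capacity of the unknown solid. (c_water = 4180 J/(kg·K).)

m_s c (T_s − T_f) = m_water c_water (T_f − T_0):
0.227·c·(190 − 49.4) = 0.227·4180·(49.4 − 23.1)
31.92 c = 24955  ⇒  c ≈ 781.9 J/(kg·K)

c ≈ 782 J/(kg·K)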